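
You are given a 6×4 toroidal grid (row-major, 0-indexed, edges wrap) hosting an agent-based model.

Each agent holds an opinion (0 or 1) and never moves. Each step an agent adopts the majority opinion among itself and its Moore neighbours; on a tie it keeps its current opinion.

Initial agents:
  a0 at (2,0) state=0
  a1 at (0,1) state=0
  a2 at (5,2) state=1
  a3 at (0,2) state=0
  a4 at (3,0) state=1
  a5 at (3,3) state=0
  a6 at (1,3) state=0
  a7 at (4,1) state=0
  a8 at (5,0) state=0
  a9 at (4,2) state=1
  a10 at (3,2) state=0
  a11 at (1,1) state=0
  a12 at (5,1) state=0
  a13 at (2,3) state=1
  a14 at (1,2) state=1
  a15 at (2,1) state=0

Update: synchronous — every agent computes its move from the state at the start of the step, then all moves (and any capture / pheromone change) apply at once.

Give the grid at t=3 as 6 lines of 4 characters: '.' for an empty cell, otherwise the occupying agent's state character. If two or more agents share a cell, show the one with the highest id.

t=1: a0@(2,0):0 a1@(0,1):0 a2@(5,2):0 a3@(0,2):0 a4@(3,0):0 a5@(3,3):0 a6@(1,3):0 a7@(4,1):0 a8@(5,0):0 a9@(4,2):0 a10@(3,2):0 a11@(1,1):0 a12@(5,1):0 a13@(2,3):0 a14@(1,2):0 a15@(2,1):0
t=2: (unchanged — steady state)

.00.
.000
00.0
0.00
.00.
000.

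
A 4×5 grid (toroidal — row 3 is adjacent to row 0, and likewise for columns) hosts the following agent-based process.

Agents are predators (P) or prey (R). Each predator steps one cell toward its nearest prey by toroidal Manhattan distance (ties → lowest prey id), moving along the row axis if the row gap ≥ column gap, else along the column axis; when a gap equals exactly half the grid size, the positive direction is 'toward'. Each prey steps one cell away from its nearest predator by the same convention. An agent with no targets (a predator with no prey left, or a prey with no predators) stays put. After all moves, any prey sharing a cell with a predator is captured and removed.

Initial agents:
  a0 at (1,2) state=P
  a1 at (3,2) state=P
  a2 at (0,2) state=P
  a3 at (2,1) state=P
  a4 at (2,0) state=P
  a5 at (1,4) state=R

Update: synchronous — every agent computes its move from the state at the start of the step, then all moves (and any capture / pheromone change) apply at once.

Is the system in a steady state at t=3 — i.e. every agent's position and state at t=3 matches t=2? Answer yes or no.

yes

t=1: a0@(1,3):P a1@(0,2):P a2@(0,3):P a3@(2,0):P a4@(1,0):P
t=2: (unchanged — steady state)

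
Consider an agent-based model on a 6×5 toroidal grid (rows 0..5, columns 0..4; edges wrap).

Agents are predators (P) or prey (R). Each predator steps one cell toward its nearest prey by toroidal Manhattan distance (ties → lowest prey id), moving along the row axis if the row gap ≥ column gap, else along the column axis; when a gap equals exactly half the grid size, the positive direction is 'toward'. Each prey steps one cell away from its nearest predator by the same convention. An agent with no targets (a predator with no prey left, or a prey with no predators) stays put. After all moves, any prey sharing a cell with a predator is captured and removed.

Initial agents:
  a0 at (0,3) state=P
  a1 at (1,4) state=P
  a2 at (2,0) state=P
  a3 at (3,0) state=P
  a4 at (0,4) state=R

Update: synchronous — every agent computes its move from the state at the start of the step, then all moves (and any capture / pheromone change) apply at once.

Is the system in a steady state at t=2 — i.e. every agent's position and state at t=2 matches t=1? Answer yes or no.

t=1: a0@(0,4):P a1@(0,4):P a2@(1,0):P a3@(4,0):P a4@(0,0):R
t=2: a0@(0,0):P a1@(0,0):P a2@(0,0):P a3@(5,0):P a4@(0,1):R

no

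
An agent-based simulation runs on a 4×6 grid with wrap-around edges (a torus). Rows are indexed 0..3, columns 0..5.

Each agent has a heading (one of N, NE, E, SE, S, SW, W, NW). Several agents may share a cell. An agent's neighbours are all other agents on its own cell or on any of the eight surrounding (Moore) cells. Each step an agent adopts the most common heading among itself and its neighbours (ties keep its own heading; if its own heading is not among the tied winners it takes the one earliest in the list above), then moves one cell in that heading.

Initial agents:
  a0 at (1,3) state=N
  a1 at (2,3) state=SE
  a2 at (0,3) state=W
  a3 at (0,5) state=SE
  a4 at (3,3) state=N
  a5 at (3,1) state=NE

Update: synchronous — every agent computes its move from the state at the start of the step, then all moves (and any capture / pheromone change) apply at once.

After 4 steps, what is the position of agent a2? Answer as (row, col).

t=1: a0@(0,3):N a1@(1,3):N a2@(3,3):N a3@(1,0):SE a4@(2,3):N a5@(2,2):NE
t=2: a0@(3,3):N a1@(0,3):N a2@(2,3):N a3@(2,1):SE a4@(1,3):N a5@(1,2):N
t=3: a0@(2,3):N a1@(3,3):N a2@(1,3):N a3@(3,2):SE a4@(0,3):N a5@(0,2):N
t=4: a0@(1,3):N a1@(2,3):N a2@(0,3):N a3@(2,2):N a4@(3,3):N a5@(3,2):N

(0, 3)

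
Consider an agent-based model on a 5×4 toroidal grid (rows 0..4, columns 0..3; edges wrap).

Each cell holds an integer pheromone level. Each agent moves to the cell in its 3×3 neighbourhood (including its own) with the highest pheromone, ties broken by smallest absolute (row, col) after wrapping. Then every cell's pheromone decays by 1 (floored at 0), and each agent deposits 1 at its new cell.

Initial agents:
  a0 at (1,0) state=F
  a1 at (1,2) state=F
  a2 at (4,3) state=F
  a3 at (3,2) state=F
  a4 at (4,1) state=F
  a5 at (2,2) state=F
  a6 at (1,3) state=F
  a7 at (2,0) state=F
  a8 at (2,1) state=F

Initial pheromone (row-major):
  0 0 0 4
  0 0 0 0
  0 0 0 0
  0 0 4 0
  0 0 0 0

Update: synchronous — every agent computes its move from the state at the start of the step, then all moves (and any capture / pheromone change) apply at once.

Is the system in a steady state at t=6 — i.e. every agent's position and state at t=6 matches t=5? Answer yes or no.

yes

t=1: a0@(0,3) a1@(0,3) a2@(0,3) a3@(3,2) a4@(3,2) a5@(3,2) a6@(0,3) a7@(1,0) a8@(3,2) | pheromone: 0 0 0 7 / 1 0 0 0 / 0 0 0 0 / 0 0 7 0 / 0 0 0 0
t=2: a0@(0,3) a1@(0,3) a2@(0,3) a3@(3,2) a4@(3,2) a5@(3,2) a6@(0,3) a7@(0,3) a8@(3,2) | pheromone: 0 0 0 11 / 0 0 0 0 / 0 0 0 0 / 0 0 10 0 / 0 0 0 0
t=3: a0@(0,3) a1@(0,3) a2@(0,3) a3@(3,2) a4@(3,2) a5@(3,2) a6@(0,3) a7@(0,3) a8@(3,2) | pheromone: 0 0 0 15 / 0 0 0 0 / 0 0 0 0 / 0 0 13 0 / 0 0 0 0
t=4: a0@(0,3) a1@(0,3) a2@(0,3) a3@(3,2) a4@(3,2) a5@(3,2) a6@(0,3) a7@(0,3) a8@(3,2) | pheromone: 0 0 0 19 / 0 0 0 0 / 0 0 0 0 / 0 0 16 0 / 0 0 0 0
t=5: a0@(0,3) a1@(0,3) a2@(0,3) a3@(3,2) a4@(3,2) a5@(3,2) a6@(0,3) a7@(0,3) a8@(3,2) | pheromone: 0 0 0 23 / 0 0 0 0 / 0 0 0 0 / 0 0 19 0 / 0 0 0 0
t=6: a0@(0,3) a1@(0,3) a2@(0,3) a3@(3,2) a4@(3,2) a5@(3,2) a6@(0,3) a7@(0,3) a8@(3,2) | pheromone: 0 0 0 27 / 0 0 0 0 / 0 0 0 0 / 0 0 22 0 / 0 0 0 0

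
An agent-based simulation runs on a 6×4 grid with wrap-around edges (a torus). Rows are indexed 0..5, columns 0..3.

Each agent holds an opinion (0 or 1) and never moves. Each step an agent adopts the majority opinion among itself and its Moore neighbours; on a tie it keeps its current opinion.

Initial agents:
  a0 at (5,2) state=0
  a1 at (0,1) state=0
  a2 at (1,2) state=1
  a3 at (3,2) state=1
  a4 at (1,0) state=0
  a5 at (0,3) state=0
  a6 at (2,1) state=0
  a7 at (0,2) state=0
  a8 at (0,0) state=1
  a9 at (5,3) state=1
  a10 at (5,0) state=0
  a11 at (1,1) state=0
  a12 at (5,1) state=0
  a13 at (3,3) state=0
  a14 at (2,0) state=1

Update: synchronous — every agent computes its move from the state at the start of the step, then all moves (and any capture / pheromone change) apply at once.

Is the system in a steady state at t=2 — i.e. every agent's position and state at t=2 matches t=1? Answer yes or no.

t=1: a0@(5,2):0 a1@(0,1):0 a2@(1,2):0 a3@(3,2):0 a4@(1,0):0 a5@(0,3):0 a6@(2,1):0 a7@(0,2):0 a8@(0,0):0 a9@(5,3):0 a10@(5,0):0 a11@(1,1):0 a12@(5,1):0 a13@(3,3):1 a14@(2,0):0
t=2: a0@(5,2):0 a1@(0,1):0 a2@(1,2):0 a3@(3,2):0 a4@(1,0):0 a5@(0,3):0 a6@(2,1):0 a7@(0,2):0 a8@(0,0):0 a9@(5,3):0 a10@(5,0):0 a11@(1,1):0 a12@(5,1):0 a13@(3,3):0 a14@(2,0):0

no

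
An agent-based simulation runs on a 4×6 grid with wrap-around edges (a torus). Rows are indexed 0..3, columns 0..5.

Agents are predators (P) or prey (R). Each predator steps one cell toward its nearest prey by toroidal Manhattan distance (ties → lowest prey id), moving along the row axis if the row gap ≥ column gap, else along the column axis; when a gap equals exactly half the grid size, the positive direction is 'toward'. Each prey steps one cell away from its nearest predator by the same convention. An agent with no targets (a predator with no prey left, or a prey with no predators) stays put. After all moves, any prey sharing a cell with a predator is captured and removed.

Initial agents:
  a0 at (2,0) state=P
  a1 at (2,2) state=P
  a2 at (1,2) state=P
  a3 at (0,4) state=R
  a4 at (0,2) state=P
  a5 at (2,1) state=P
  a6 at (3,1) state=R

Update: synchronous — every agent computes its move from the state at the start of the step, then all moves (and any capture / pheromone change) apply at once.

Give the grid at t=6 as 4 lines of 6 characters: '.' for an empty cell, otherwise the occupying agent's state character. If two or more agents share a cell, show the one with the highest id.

t=1: a0@(3,0):P a1@(3,2):P a2@(1,3):P a3@(0,5):R a4@(0,3):P a5@(3,1):P a6@(0,1):R
t=2: a0@(0,0):P a1@(0,2):P a2@(1,4):P a3@(1,5):R a4@(0,4):P a5@(0,1):P a6@(1,1):R
t=3: a0@(1,0):P a1@(1,2):P a2@(1,5):P a4@(1,4):P a5@(1,1):P a6@(2,1):R
t=4: a0@(2,0):P a1@(2,2):P a2@(1,0):P a4@(1,5):P a5@(2,1):P a6@(3,1):R
t=5: a0@(3,0):P a1@(3,2):P a2@(2,0):P a4@(2,5):P a5@(3,1):P a6@(0,1):R
t=6: a0@(0,0):P a1@(0,2):P a2@(3,0):P a4@(3,5):P a5@(0,1):P a6@(1,1):R

PPP...
.R....
......
P....P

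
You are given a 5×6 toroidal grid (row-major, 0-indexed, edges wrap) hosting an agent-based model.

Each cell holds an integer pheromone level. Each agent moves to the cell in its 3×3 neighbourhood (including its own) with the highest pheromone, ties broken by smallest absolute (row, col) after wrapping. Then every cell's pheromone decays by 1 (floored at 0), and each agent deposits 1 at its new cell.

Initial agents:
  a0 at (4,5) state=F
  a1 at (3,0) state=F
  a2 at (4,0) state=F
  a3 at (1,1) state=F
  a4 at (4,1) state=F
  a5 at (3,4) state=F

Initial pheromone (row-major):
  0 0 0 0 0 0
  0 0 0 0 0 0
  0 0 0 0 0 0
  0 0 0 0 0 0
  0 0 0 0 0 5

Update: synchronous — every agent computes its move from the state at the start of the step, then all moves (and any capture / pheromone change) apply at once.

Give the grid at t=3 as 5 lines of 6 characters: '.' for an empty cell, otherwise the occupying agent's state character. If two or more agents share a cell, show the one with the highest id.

t=1: a0@(4,5) a1@(4,5) a2@(4,5) a3@(0,0) a4@(0,0) a5@(4,5) | pheromone: 2 0 0 0 0 0 / 0 0 0 0 0 0 / 0 0 0 0 0 0 / 0 0 0 0 0 0 / 0 0 0 0 0 8
t=2: a0@(4,5) a1@(4,5) a2@(4,5) a3@(4,5) a4@(4,5) a5@(4,5) | pheromone: 1 0 0 0 0 0 / 0 0 0 0 0 0 / 0 0 0 0 0 0 / 0 0 0 0 0 0 / 0 0 0 0 0 13
t=3: a0@(4,5) a1@(4,5) a2@(4,5) a3@(4,5) a4@(4,5) a5@(4,5) | pheromone: 0 0 0 0 0 0 / 0 0 0 0 0 0 / 0 0 0 0 0 0 / 0 0 0 0 0 0 / 0 0 0 0 0 18

......
......
......
......
.....F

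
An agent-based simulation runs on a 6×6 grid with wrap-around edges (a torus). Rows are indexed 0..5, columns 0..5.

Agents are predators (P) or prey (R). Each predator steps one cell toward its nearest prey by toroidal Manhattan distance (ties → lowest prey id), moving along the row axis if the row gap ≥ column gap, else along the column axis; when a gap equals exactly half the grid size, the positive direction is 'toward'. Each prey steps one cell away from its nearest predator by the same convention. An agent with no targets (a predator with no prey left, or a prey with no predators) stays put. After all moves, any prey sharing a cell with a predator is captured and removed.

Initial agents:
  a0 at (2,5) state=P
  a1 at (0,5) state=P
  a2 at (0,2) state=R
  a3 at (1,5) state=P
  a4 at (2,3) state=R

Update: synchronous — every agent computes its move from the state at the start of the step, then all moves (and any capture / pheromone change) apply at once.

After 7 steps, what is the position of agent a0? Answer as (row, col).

(3, 5)

t=1: a0@(2,4):P a1@(0,0):P a2@(0,1):R a3@(1,4):P a4@(2,2):R
t=2: a0@(2,3):P a1@(0,1):P a2@(0,2):R a3@(1,3):P a4@(2,1):R
t=3: a0@(2,2):P a1@(0,2):P a3@(0,3):P a4@(2,0):R
t=4: a0@(2,1):P a1@(1,2):P a3@(0,4):P a4@(2,5):R
t=5: a0@(2,0):P a1@(1,3):P a3@(1,4):P a4@(2,4):R
t=6: a0@(2,5):P a1@(2,3):P a3@(2,4):P a4@(3,4):R
t=7: a0@(3,5):P a1@(3,3):P a3@(3,4):P a4@(4,4):R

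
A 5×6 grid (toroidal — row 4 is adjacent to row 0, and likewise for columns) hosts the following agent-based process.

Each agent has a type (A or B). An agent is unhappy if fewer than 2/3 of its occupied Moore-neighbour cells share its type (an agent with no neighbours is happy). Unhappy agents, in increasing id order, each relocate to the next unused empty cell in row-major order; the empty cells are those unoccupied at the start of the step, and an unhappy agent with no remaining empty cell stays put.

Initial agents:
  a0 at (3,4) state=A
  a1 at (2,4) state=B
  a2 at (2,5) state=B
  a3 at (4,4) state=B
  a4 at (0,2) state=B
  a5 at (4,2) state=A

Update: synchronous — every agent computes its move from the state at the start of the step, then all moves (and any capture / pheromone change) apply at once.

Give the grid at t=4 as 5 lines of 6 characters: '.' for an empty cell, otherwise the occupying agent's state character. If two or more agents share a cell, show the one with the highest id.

t=1: a0@(0,0):A a1@(0,1):B a2@(0,3):B a3@(0,4):B a4@(0,5):B a5@(1,0):A
t=2: a0@(0,2):A a1@(1,1):B a2@(0,3):B a3@(0,4):B a4@(1,2):B a5@(1,3):A
t=3: a0@(0,0):A a1@(0,1):B a2@(0,5):B a3@(1,0):B a4@(1,4):B a5@(1,5):A
t=4: a0@(0,2):A a1@(0,3):B a2@(0,4):B a3@(1,1):B a4@(1,2):B a5@(1,3):A

..ABB.
.BBA..
......
......
......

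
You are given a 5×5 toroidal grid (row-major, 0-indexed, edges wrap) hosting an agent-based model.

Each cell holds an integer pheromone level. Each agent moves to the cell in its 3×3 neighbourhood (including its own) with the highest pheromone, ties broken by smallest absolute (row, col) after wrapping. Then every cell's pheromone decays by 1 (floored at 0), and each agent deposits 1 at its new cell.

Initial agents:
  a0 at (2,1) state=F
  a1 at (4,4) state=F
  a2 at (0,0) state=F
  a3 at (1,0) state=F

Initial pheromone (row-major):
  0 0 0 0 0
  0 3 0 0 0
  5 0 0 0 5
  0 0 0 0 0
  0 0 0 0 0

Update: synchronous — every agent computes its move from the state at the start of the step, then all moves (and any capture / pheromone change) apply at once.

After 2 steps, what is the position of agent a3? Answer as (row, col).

(2, 0)

t=1: a0@(2,0) a1@(0,0) a2@(1,1) a3@(2,0) | pheromone: 1 0 0 0 0 / 0 3 0 0 0 / 6 0 0 0 4 / 0 0 0 0 0 / 0 0 0 0 0
t=2: a0@(2,0) a1@(1,1) a2@(2,0) a3@(2,0) | pheromone: 0 0 0 0 0 / 0 3 0 0 0 / 8 0 0 0 3 / 0 0 0 0 0 / 0 0 0 0 0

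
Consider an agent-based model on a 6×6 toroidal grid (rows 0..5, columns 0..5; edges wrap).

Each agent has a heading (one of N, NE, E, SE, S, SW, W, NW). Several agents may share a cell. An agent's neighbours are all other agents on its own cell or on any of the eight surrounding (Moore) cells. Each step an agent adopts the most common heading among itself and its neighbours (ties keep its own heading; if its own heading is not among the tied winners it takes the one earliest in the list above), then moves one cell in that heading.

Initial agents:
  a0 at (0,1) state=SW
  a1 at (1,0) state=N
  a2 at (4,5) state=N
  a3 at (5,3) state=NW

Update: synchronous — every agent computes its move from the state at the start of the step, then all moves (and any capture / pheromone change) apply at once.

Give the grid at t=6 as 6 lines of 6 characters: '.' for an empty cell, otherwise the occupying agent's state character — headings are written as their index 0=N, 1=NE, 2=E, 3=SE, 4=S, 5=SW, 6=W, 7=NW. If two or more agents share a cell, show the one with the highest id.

t=1: a0@(1,0):SW a1@(0,0):N a2@(3,5):N a3@(4,2):NW
t=2: a0@(2,5):SW a1@(5,0):N a2@(2,5):N a3@(3,1):NW
t=3: a0@(3,4):SW a1@(4,0):N a2@(1,5):N a3@(2,0):NW
t=4: a0@(4,3):SW a1@(3,0):N a2@(0,5):N a3@(1,5):NW
t=5: a0@(5,2):SW a1@(2,0):N a2@(5,5):N a3@(0,4):NW
t=6: a0@(0,1):SW a1@(1,0):N a2@(4,5):N a3@(5,3):NW

.5....
0.....
......
......
.....0
...7..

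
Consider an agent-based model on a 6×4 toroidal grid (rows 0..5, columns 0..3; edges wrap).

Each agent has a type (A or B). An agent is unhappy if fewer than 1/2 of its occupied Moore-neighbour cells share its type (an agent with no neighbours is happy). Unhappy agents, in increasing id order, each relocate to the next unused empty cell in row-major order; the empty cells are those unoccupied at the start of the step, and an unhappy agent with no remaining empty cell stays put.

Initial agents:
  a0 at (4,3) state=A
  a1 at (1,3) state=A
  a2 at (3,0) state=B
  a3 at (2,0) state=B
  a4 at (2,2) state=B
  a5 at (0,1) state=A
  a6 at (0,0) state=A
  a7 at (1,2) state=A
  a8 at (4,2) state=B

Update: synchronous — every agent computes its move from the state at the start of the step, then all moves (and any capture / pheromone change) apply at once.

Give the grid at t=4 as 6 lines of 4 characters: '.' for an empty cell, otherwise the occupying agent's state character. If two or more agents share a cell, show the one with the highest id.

AAA.
B.AA
BB..
B...
....
....

t=1: a0@(0,2):A a1@(1,3):A a2@(3,0):B a3@(2,0):B a4@(0,3):B a5@(0,1):A a6@(0,0):A a7@(1,2):A a8@(1,0):B
t=2: a0@(0,2):A a1@(1,3):A a2@(3,0):B a3@(2,0):B a4@(1,1):B a5@(0,1):A a6@(0,0):A a7@(1,2):A a8@(2,1):B
t=3: a0@(0,2):A a1@(1,3):A a2@(3,0):B a3@(2,0):B a4@(0,3):B a5@(0,1):A a6@(0,0):A a7@(1,2):A a8@(2,1):B
t=4: a0@(0,2):A a1@(1,3):A a2@(3,0):B a3@(2,0):B a4@(1,0):B a5@(0,1):A a6@(0,0):A a7@(1,2):A a8@(2,1):B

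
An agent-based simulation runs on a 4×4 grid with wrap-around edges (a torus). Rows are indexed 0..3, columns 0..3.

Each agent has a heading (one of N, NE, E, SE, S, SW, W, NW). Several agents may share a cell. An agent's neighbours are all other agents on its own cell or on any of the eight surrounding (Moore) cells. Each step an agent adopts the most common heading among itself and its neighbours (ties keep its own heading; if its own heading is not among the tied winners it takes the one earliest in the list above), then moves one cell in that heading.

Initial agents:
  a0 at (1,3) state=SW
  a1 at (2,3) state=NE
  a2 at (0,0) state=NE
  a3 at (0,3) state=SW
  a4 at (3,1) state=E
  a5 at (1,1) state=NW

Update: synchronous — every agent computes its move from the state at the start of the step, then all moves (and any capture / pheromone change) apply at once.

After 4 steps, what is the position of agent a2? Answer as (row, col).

(0, 0)

t=1: a0@(2,2):SW a1@(1,0):NE a2@(1,3):SW a3@(1,2):SW a4@(3,2):E a5@(0,0):NW
t=2: a0@(3,1):SW a1@(0,1):NE a2@(2,2):SW a3@(2,1):SW a4@(3,3):E a5@(3,3):NW
t=3: a0@(0,0):SW a1@(3,2):NE a2@(3,1):SW a3@(3,0):SW a4@(3,0):E a5@(2,2):NW
t=4: a0@(1,3):SW a1@(2,3):NE a2@(0,0):SW a3@(0,3):SW a4@(0,3):SW a5@(1,1):NW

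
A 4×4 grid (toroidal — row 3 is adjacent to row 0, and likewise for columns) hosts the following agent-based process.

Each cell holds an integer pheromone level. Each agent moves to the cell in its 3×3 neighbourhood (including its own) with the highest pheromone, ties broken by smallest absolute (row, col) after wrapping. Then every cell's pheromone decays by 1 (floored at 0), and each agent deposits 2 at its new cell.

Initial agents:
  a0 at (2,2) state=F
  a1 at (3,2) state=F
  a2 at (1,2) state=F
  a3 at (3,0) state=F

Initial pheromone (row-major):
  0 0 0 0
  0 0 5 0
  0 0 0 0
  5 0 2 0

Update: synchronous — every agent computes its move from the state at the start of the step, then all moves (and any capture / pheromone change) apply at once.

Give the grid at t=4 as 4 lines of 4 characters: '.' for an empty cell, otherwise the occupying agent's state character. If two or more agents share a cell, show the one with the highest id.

t=1: a0@(1,2) a1@(3,2) a2@(1,2) a3@(3,0) | pheromone: 0 0 0 0 / 0 0 8 0 / 0 0 0 0 / 6 0 3 0
t=2: a0@(1,2) a1@(3,2) a2@(1,2) a3@(3,0) | pheromone: 0 0 0 0 / 0 0 11 0 / 0 0 0 0 / 7 0 4 0
t=3: a0@(1,2) a1@(3,2) a2@(1,2) a3@(3,0) | pheromone: 0 0 0 0 / 0 0 14 0 / 0 0 0 0 / 8 0 5 0
t=4: a0@(1,2) a1@(3,2) a2@(1,2) a3@(3,0) | pheromone: 0 0 0 0 / 0 0 17 0 / 0 0 0 0 / 9 0 6 0

....
..F.
....
F.F.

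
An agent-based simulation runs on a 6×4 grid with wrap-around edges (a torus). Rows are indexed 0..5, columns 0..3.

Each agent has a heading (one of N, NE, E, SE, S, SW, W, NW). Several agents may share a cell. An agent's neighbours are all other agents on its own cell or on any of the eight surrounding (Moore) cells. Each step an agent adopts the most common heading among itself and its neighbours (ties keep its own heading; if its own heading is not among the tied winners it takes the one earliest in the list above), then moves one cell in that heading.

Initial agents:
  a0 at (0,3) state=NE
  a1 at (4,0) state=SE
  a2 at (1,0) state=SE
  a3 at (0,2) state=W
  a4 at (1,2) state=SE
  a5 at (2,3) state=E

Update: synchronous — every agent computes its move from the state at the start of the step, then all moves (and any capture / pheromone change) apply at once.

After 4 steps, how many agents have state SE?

6

t=1: a0@(1,0):SE a1@(5,1):SE a2@(2,1):SE a3@(0,1):W a4@(2,3):SE a5@(3,0):SE
t=2: a0@(2,1):SE a1@(0,2):SE a2@(3,2):SE a3@(1,2):SE a4@(3,0):SE a5@(4,1):SE
t=3: a0@(3,2):SE a1@(1,3):SE a2@(4,3):SE a3@(2,3):SE a4@(4,1):SE a5@(5,2):SE
t=4: a0@(4,3):SE a1@(2,0):SE a2@(5,0):SE a3@(3,0):SE a4@(5,2):SE a5@(0,3):SE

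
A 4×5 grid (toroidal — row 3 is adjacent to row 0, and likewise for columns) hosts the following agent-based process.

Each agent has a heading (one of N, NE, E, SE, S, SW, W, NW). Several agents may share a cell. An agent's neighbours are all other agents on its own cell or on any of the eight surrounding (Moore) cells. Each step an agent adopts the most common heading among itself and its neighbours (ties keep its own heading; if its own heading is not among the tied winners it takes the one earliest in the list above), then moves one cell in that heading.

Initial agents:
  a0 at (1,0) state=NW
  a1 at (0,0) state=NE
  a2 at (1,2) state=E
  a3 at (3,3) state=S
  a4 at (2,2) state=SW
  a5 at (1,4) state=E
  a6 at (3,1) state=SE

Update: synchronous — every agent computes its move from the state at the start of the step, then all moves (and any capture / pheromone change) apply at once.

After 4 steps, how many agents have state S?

t=1: a0@(0,4):NW a1@(3,1):NE a2@(1,3):E a3@(0,3):S a4@(3,1):SW a5@(1,0):E a6@(0,2):SE
t=2: a0@(0,0):E a1@(2,2):NE a2@(1,4):E a3@(1,3):S a4@(0,0):SW a5@(1,1):E a6@(1,3):SE
t=3: a0@(0,1):E a1@(1,3):NE a2@(1,0):E a3@(2,3):S a4@(0,1):E a5@(1,2):E a6@(2,4):SE
t=4: a0@(0,2):E a1@(0,4):NE a2@(1,1):E a3@(3,3):S a4@(0,2):E a5@(1,3):E a6@(3,0):SE

1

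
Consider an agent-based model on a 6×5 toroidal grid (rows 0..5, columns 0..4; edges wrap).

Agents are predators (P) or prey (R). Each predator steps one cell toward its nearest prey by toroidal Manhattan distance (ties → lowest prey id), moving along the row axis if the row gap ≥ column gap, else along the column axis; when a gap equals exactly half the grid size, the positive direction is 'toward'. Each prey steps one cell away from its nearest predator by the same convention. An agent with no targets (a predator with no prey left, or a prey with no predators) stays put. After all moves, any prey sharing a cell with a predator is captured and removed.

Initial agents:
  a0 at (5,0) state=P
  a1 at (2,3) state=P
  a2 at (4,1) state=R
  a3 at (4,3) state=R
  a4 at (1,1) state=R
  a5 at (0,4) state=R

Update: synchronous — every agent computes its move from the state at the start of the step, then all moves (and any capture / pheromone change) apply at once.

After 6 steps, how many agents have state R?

t=1: a0@(4,0):P a1@(3,3):P a2@(3,1):R a3@(5,3):R a4@(2,1):R a5@(1,4):R
t=2: a0@(3,0):P a1@(3,2):P a2@(2,1):R a3@(0,3):R a4@(1,1):R a5@(0,4):R
t=3: a0@(2,0):P a1@(2,2):P a2@(1,1):R a3@(5,3):R a4@(0,1):R a5@(5,4):R
t=4: a0@(1,0):P a1@(1,2):P a2@(0,1):R a3@(4,3):R a4@(5,1):R a5@(4,4):R
t=5: a0@(0,0):P a1@(0,2):P a2@(5,1):R a3@(3,3):R a4@(4,1):R a5@(3,4):R
t=6: a0@(5,0):P a1@(5,2):P a2@(4,1):R a3@(2,3):R a4@(3,1):R a5@(2,4):R

4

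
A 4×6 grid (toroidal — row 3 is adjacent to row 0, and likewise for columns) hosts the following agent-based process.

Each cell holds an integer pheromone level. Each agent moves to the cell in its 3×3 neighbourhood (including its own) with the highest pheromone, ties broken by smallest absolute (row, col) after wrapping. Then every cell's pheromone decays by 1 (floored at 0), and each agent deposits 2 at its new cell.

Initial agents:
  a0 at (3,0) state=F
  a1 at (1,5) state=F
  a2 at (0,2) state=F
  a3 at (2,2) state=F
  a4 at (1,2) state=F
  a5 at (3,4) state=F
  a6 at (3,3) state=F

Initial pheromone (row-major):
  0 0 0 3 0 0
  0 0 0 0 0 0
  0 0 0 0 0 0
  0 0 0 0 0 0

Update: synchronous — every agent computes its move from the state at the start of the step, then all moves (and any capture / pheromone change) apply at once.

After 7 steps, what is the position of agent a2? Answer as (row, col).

t=1: a0@(0,0) a1@(0,0) a2@(0,3) a3@(1,1) a4@(0,3) a5@(0,3) a6@(0,3) | pheromone: 4 0 0 10 0 0 / 0 2 0 0 0 0 / 0 0 0 0 0 0 / 0 0 0 0 0 0
t=2: a0@(0,0) a1@(0,0) a2@(0,3) a3@(0,0) a4@(0,3) a5@(0,3) a6@(0,3) | pheromone: 9 0 0 17 0 0 / 0 1 0 0 0 0 / 0 0 0 0 0 0 / 0 0 0 0 0 0
t=3: a0@(0,0) a1@(0,0) a2@(0,3) a3@(0,0) a4@(0,3) a5@(0,3) a6@(0,3) | pheromone: 14 0 0 24 0 0 / 0 0 0 0 0 0 / 0 0 0 0 0 0 / 0 0 0 0 0 0
t=4: a0@(0,0) a1@(0,0) a2@(0,3) a3@(0,0) a4@(0,3) a5@(0,3) a6@(0,3) | pheromone: 19 0 0 31 0 0 / 0 0 0 0 0 0 / 0 0 0 0 0 0 / 0 0 0 0 0 0
t=5: a0@(0,0) a1@(0,0) a2@(0,3) a3@(0,0) a4@(0,3) a5@(0,3) a6@(0,3) | pheromone: 24 0 0 38 0 0 / 0 0 0 0 0 0 / 0 0 0 0 0 0 / 0 0 0 0 0 0
t=6: a0@(0,0) a1@(0,0) a2@(0,3) a3@(0,0) a4@(0,3) a5@(0,3) a6@(0,3) | pheromone: 29 0 0 45 0 0 / 0 0 0 0 0 0 / 0 0 0 0 0 0 / 0 0 0 0 0 0
t=7: a0@(0,0) a1@(0,0) a2@(0,3) a3@(0,0) a4@(0,3) a5@(0,3) a6@(0,3) | pheromone: 34 0 0 52 0 0 / 0 0 0 0 0 0 / 0 0 0 0 0 0 / 0 0 0 0 0 0

(0, 3)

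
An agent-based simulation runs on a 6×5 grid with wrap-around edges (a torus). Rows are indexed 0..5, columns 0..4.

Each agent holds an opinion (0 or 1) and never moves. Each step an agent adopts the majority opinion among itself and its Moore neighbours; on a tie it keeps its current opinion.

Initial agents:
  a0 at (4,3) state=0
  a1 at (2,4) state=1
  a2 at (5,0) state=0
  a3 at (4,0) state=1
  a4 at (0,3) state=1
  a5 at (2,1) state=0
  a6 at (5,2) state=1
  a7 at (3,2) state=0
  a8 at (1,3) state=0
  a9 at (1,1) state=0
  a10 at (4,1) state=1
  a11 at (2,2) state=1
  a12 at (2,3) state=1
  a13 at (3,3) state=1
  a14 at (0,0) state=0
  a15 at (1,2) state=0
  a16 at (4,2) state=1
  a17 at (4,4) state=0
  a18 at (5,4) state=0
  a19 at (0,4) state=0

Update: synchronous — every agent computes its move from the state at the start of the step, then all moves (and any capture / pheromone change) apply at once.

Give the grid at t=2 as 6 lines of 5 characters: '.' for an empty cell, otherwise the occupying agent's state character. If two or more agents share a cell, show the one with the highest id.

t=1: a0@(4,3):0 a1@(2,4):1 a2@(5,0):0 a3@(4,0):0 a4@(0,3):0 a5@(2,1):0 a6@(5,2):1 a7@(3,2):1 a8@(1,3):1 a9@(1,1):0 a10@(4,1):1 a11@(2,2):0 a12@(2,3):1 a13@(3,3):1 a14@(0,0):0 a15@(1,2):0 a16@(4,2):1 a17@(4,4):0 a18@(5,4):0 a19@(0,4):0
t=2: a0@(4,3):1 a1@(2,4):1 a2@(5,0):0 a3@(4,0):0 a4@(0,3):0 a5@(2,1):0 a6@(5,2):1 a7@(3,2):1 a8@(1,3):0 a9@(1,1):0 a10@(4,1):1 a11@(2,2):0 a12@(2,3):1 a13@(3,3):1 a14@(0,0):0 a15@(1,2):0 a16@(4,2):1 a17@(4,4):0 a18@(5,4):0 a19@(0,4):0

0..00
.000.
.0011
..11.
01110
0.1.0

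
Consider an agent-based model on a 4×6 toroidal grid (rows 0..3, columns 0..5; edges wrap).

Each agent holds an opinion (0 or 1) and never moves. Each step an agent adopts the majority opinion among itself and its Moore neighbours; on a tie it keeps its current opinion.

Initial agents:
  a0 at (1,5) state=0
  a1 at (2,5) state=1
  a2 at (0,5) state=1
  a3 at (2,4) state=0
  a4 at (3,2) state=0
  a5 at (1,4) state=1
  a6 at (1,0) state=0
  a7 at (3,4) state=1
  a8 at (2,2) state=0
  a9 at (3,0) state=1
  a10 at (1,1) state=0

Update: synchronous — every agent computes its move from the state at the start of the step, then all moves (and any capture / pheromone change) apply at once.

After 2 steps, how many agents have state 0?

4

t=1: a0@(1,5):0 a1@(2,5):1 a2@(0,5):1 a3@(2,4):1 a4@(3,2):0 a5@(1,4):1 a6@(1,0):0 a7@(3,4):1 a8@(2,2):0 a9@(3,0):1 a10@(1,1):0
t=2: a0@(1,5):1 a1@(2,5):1 a2@(0,5):1 a3@(2,4):1 a4@(3,2):0 a5@(1,4):1 a6@(1,0):0 a7@(3,4):1 a8@(2,2):0 a9@(3,0):1 a10@(1,1):0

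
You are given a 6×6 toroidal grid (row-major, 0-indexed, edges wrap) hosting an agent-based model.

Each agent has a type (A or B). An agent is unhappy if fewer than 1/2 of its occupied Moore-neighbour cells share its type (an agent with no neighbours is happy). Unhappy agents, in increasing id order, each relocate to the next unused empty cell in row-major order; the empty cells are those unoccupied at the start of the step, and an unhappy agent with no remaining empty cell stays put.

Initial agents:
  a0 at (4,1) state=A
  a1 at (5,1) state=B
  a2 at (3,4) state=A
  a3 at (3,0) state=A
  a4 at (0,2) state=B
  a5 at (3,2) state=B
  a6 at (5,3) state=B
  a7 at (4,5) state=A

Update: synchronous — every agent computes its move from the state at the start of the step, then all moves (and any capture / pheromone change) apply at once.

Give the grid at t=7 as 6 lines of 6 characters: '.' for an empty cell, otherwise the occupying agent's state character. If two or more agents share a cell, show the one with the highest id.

ABB...
......
......
A...A.
.....A
.B.B..

t=1: a0@(0,0):A a1@(5,1):B a2@(3,4):A a3@(3,0):A a4@(0,2):B a5@(0,1):B a6@(5,3):B a7@(4,5):A
t=2: a0@(0,3):A a1@(5,1):B a2@(3,4):A a3@(3,0):A a4@(0,2):B a5@(0,1):B a6@(5,3):B a7@(4,5):A
t=3: a0@(0,0):A a1@(5,1):B a2@(3,4):A a3@(3,0):A a4@(0,2):B a5@(0,1):B a6@(5,3):B a7@(4,5):A
t=4: a0@(0,3):A a1@(5,1):B a2@(3,4):A a3@(3,0):A a4@(0,2):B a5@(0,1):B a6@(5,3):B a7@(4,5):A
t=5: a0@(0,0):A a1@(5,1):B a2@(3,4):A a3@(3,0):A a4@(0,2):B a5@(0,1):B a6@(5,3):B a7@(4,5):A
t=6: a0@(0,3):A a1@(5,1):B a2@(3,4):A a3@(3,0):A a4@(0,2):B a5@(0,1):B a6@(5,3):B a7@(4,5):A
t=7: a0@(0,0):A a1@(5,1):B a2@(3,4):A a3@(3,0):A a4@(0,2):B a5@(0,1):B a6@(5,3):B a7@(4,5):A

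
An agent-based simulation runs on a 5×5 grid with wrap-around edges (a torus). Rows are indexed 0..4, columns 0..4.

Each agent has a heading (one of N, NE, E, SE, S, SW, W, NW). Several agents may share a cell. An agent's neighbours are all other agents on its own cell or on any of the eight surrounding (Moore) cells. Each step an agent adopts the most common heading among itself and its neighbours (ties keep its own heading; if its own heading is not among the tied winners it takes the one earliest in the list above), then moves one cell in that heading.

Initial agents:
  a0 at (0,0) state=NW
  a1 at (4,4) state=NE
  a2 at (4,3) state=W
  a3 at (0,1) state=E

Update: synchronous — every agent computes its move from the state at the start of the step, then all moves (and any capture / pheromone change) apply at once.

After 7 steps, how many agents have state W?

1

t=1: a0@(4,4):NW a1@(3,0):NE a2@(4,2):W a3@(0,2):E
t=2: a0@(3,3):NW a1@(2,1):NE a2@(4,1):W a3@(0,3):E
t=3: a0@(2,2):NW a1@(1,2):NE a2@(4,0):W a3@(0,4):E
t=4: a0@(1,1):NW a1@(0,3):NE a2@(4,4):W a3@(0,0):E
t=5: a0@(0,0):NW a1@(4,4):NE a2@(4,3):W a3@(0,1):E
t=6: a0@(4,4):NW a1@(3,0):NE a2@(4,2):W a3@(0,2):E
t=7: a0@(3,3):NW a1@(2,1):NE a2@(4,1):W a3@(0,3):E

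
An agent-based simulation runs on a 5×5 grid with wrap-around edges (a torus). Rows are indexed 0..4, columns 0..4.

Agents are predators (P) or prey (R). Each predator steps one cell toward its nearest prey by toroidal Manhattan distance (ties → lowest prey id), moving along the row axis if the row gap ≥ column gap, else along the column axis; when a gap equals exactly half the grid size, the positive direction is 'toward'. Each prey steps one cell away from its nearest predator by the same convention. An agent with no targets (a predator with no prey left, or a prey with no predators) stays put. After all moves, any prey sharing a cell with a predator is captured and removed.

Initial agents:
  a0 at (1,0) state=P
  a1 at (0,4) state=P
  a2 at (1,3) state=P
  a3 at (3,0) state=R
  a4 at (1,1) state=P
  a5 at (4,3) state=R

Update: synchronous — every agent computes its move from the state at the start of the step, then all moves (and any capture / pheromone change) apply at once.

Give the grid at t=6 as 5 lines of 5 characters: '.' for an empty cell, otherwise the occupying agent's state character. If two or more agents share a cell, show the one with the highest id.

.....
.....
PPP..
.....
...R.

t=1: a0@(2,0):P a1@(4,4):P a2@(0,3):P a3@(4,0):R a4@(2,1):P a5@(3,3):R
t=2: a0@(3,0):P a1@(4,0):P a2@(4,3):P a3@(4,1):R a4@(3,1):P a5@(2,3):R
t=3: a0@(4,0):P a1@(4,1):P a2@(4,2):P a4@(4,1):P a5@(1,3):R
t=4: a0@(0,0):P a1@(0,1):P a2@(0,2):P a4@(0,1):P a5@(2,3):R
t=5: a0@(1,0):P a1@(1,1):P a2@(1,2):P a4@(1,1):P a5@(3,3):R
t=6: a0@(2,0):P a1@(2,1):P a2@(2,2):P a4@(2,1):P a5@(4,3):R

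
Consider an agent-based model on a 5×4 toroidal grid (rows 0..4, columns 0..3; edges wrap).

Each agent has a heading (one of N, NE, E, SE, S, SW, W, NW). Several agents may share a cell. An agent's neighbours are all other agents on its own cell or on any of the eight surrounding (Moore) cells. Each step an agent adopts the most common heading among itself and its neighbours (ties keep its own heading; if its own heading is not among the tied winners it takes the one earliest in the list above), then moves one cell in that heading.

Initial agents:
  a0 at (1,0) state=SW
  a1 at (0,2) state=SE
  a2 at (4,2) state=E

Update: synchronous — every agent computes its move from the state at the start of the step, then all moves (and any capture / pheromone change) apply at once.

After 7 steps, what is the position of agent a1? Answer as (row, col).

t=1: a0@(2,3):SW a1@(1,3):SE a2@(4,3):E
t=2: a0@(3,2):SW a1@(2,0):SE a2@(4,0):E
t=3: a0@(4,1):SW a1@(3,1):SE a2@(4,1):E
t=4: a0@(0,0):SW a1@(4,2):SE a2@(4,2):E
t=5: a0@(1,3):SW a1@(0,3):SE a2@(4,3):E
t=6: a0@(2,2):SW a1@(1,0):SE a2@(4,0):E
t=7: a0@(3,1):SW a1@(2,1):SE a2@(4,1):E

(2, 1)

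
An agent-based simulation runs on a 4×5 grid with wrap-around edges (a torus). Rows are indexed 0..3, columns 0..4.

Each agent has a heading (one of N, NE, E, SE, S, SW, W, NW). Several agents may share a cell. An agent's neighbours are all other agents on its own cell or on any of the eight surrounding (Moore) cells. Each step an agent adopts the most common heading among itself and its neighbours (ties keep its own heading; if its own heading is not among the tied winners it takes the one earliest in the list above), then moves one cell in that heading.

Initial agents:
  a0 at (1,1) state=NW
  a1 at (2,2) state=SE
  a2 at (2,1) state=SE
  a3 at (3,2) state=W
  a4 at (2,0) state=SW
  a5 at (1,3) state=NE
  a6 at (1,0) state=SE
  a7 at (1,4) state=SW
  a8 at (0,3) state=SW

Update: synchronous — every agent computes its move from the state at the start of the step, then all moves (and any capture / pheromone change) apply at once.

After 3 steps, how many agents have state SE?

t=1: a0@(2,2):SE a1@(3,3):SE a2@(3,2):SE a3@(0,3):SE a4@(3,4):SW a5@(2,2):SW a6@(2,1):SE a7@(2,3):SW a8@(1,2):SW
t=2: a0@(3,3):SE a1@(0,4):SE a2@(0,3):SE a3@(1,4):SE a4@(0,3):SW a5@(3,3):SE a6@(3,2):SE a7@(3,2):SW a8@(2,1):SW
t=3: a0@(0,4):SE a1@(1,0):SE a2@(1,4):SE a3@(2,0):SE a4@(1,4):SE a5@(0,4):SE a6@(0,3):SE a7@(0,3):SE a8@(3,0):SW

8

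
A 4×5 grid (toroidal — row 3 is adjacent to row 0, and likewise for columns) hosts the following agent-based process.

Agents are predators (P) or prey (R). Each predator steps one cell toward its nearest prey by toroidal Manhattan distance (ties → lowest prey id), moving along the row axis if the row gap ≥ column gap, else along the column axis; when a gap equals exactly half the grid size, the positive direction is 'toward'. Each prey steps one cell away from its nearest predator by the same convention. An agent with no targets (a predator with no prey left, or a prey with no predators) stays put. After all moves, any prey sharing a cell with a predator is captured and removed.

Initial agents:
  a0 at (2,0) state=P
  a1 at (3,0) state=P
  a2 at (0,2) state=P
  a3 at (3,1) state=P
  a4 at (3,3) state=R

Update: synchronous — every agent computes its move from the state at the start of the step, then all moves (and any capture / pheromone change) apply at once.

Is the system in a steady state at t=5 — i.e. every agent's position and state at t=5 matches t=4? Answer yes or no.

yes

t=1: a0@(2,4):P a1@(3,4):P a2@(3,2):P a3@(3,2):P
t=2: (unchanged — steady state)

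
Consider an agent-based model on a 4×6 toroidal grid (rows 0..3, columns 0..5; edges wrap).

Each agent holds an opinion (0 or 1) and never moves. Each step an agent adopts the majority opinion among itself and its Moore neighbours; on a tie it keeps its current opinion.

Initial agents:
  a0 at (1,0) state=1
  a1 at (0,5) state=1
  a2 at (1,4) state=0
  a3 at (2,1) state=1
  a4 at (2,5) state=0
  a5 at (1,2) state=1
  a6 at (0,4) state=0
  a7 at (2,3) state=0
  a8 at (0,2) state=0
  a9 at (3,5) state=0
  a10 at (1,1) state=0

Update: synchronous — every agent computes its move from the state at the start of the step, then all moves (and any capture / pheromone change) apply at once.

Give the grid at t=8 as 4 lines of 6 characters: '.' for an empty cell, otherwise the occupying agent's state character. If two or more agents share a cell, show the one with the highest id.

t=1: a0@(1,0):1 a1@(0,5):0 a2@(1,4):0 a3@(2,1):1 a4@(2,5):0 a5@(1,2):0 a6@(0,4):0 a7@(2,3):0 a8@(0,2):0 a9@(3,5):0 a10@(1,1):1
t=2: (unchanged — steady state)

..0.00
110.0.
.1.0.0
.....0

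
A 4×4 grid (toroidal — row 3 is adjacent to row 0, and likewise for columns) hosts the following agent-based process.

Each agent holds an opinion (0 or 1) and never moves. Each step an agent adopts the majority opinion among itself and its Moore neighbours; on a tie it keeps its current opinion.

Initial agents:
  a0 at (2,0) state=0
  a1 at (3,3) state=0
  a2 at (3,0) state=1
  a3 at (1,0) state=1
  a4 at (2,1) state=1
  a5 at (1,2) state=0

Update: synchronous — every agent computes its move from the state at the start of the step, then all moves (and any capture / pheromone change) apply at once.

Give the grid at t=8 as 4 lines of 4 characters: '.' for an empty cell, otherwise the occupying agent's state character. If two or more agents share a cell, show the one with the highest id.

t=1: a0@(2,0):1 a1@(3,3):0 a2@(3,0):1 a3@(1,0):1 a4@(2,1):1 a5@(1,2):0
t=2: a0@(2,0):1 a1@(3,3):1 a2@(3,0):1 a3@(1,0):1 a4@(2,1):1 a5@(1,2):0
t=3: (unchanged — steady state)

....
1.0.
11..
1..1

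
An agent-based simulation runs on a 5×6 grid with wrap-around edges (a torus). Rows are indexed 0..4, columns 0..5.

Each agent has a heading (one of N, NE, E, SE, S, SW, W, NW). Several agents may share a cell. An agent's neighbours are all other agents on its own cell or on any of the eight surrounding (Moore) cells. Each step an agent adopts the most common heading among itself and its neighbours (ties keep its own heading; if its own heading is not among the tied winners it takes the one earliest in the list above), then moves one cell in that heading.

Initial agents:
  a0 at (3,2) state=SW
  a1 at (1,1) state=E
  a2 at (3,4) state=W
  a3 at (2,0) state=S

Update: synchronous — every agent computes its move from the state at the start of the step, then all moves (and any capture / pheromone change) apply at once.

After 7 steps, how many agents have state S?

t=1: a0@(4,1):SW a1@(1,2):E a2@(3,3):W a3@(3,0):S
t=2: a0@(0,0):SW a1@(1,3):E a2@(3,2):W a3@(4,0):S
t=3: a0@(1,5):SW a1@(1,4):E a2@(3,1):W a3@(0,0):S
t=4: a0@(2,4):SW a1@(1,5):E a2@(3,0):W a3@(1,0):S
t=5: a0@(3,3):SW a1@(1,0):E a2@(3,5):W a3@(2,0):S
t=6: a0@(4,2):SW a1@(1,1):E a2@(3,4):W a3@(3,0):S
t=7: a0@(0,1):SW a1@(1,2):E a2@(3,3):W a3@(4,0):S

1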